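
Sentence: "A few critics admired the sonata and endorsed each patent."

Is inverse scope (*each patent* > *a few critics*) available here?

The target quantifier *each patent* is part of one conjunct of the coordinate structure (*endorsed each patent*).
The Coordinate Structure Constraint blocks movement (including QR) out of a single conjunct.
So *each patent* cannot raise to a position above *a few critics*.

No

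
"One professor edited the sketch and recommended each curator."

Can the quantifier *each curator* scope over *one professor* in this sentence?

No

*each curator* occurs within one conjunct of the coordinate structure (*recommended each curator*).
A quantifier cannot raise out of one conjunct of a coordination across the whole coordinate structure — the CSC applies to QR.
So *each curator* cannot raise high enough to outscope *one professor*; only the surface ordering *one professor* > *each curator* is available.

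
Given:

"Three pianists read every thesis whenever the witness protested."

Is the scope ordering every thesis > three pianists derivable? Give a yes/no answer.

Yes

The adjunct clause does not contain *every thesis*, which is the matrix object.
With no island boundary between them, the object can take inverse scope over the subject via ordinary QR within the clause.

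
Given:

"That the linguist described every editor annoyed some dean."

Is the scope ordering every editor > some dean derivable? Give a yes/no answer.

No

*every editor* occurs within the sentential subject *that the linguist described every editor*.
Clausal subjects are scope islands; QR from inside the subject into the matrix is barred.
So *every editor* cannot raise to a position above *some dean*.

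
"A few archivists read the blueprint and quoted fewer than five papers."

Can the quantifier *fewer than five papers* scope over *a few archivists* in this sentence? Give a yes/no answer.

No

The target quantifier *fewer than five papers* is part of one conjunct of the coordinate structure (*quoted fewer than five papers*).
Coordinate structures are islands for non-across-the-board movement, QR included.
So *fewer than five papers* cannot raise to a position above *a few archivists*.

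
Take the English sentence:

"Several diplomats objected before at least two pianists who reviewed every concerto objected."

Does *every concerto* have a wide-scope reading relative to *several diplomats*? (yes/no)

No

*every concerto* is embedded in the relative clause *who reviewed every concerto*, which is itself inside the adjunct *before at least two pianists who reviewed every concerto objected*.
Nested islands: the RC island is itself inside an adjunct island, so wide scope is doubly excluded.
*every concerto* > *several diplomats* would require crossing that boundary, which is illicit.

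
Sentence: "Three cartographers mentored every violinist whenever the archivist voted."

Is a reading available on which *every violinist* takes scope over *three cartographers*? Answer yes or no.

Yes

The adjunct island is irrelevant here — *every violinist* and *three cartographers* are both in the matrix clause.
Clause-internal QR can adjoin the lower DP above the subject, yielding the inverse reading.
The sentence is scopally ambiguous between *three cartographers* > *every violinist* and *every violinist* > *three cartographers*.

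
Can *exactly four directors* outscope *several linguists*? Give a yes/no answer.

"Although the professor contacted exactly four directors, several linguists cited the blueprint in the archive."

*exactly four directors* is embedded in the adjunct clause *although the professor contacted exactly four directors*.
Adverbial clauses are not L-marked, so they are barriers for QR — the quantifier cannot escape the adjunct.
So *exactly four directors* cannot raise to a position above *several linguists*.

No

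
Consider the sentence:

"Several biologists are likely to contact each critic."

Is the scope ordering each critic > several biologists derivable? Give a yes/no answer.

Yes

The matrix predicate is a raising verb, whose infinitival complement is not a scope island — *each critic* can QR into the matrix clause.
With no island boundary between them, the object can take inverse scope over the subject via ordinary QR within the clause.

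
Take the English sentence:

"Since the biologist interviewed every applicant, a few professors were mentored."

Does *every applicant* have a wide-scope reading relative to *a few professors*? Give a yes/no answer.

*every applicant* is embedded in the adjunct clause *since the biologist interviewed every applicant*.
Adverbial clauses are not L-marked, so they are barriers for QR — the quantifier cannot escape the adjunct.
*every applicant* is confined to the island and cannot take scope over *a few professors*.

No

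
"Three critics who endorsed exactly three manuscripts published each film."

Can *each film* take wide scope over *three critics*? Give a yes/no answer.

The RC *who endorsed exactly three manuscripts* is an island, but *each film* is not inside it — it is the matrix object, a clausemate of *three critics*.
Clause-internal QR can adjoin the lower DP above the subject, yielding the inverse reading.
So *each film* > *three critics* is among the available readings.

Yes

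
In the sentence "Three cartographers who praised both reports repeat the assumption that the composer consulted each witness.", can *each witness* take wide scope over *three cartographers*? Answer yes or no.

No

Structurally, *each witness* is inside the complex NP *the assumption that the composer consulted each witness*.
The complex NP is opaque for QR — the quantifier is frozen inside the noun's complement.
*each witness* is confined to the island and cannot take scope over *three cartographers*.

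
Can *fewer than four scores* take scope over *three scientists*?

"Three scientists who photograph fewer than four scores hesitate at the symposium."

No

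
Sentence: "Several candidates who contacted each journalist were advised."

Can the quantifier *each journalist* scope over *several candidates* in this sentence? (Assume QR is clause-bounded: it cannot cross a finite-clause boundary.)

*each journalist* is embedded in the relative clause *who contacted each journalist*.
Relative clauses block scope extraction: QR cannot target a position outside the modified NP.
*each journalist* is confined to the island and cannot take scope over *several candidates*.

No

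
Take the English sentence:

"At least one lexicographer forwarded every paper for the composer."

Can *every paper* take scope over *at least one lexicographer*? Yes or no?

Yes

*at least one lexicographer* and *every paper* are co-arguments of the matrix verb, with nothing but a clause-internal boundary between them.
Clause-internal QR can adjoin the lower DP above the subject, yielding the inverse reading.
The sentence is scopally ambiguous between *at least one lexicographer* > *every paper* and *every paper* > *at least one lexicographer*.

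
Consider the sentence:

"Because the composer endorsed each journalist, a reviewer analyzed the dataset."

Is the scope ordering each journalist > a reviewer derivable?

No

Structurally, *each journalist* is inside the adjunct clause *because the composer endorsed each journalist*.
The adjunct-island constraint bars QR out of an adverbial clause.
So the wide-scope reading for *each journalist* is blocked.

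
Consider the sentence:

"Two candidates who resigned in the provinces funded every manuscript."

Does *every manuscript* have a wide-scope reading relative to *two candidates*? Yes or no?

*every manuscript* sits in the matrix clause, not in the relative clause on *two candidates*.
Since no island is crossed, the inverse ordering is licensed alongside surface scope.

Yes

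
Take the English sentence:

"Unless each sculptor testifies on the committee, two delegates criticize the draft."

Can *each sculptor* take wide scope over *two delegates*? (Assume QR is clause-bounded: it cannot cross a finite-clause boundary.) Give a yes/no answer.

The target quantifier *each sculptor* is part of the adjunct clause *unless each sculptor testifies on the committee*.
Scope out of an adjunct clause is unavailable: QR respects the adjunct-island constraint.
So the wide-scope reading for *each sculptor* is blocked.

No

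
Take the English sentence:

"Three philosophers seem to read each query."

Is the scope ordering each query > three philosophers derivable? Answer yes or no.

Yes

*each query* is inside a raising infinitive, which is transparent to QR (no CP barrier), so it behaves as a matrix argument.
Ordinary QR to a clause-peripheral position gives the wide-scope LF for the lower DP.
The sentence is scopally ambiguous between *three philosophers* > *each query* and *each query* > *three philosophers*.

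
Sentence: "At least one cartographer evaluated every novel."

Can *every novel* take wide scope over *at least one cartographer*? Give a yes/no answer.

*every novel* is the matrix object and *at least one cartographer* the matrix subject; the two are clausemates.
No island intervenes, so both surface and inverse scope are derivable.
So *every novel* > *at least one cartographer* is among the available readings.

Yes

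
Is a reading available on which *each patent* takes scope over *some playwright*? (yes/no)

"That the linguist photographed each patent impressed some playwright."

The DP *each patent* is contained in the sentential subject *that the linguist photographed each patent*.
Subjects — clausal subjects included — are islands for extraction, and QR is no exception.
*each patent* is confined to the island and cannot take scope over *some playwright*.

No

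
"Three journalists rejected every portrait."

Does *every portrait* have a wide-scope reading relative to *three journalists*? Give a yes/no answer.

Yes

*three journalists* and *every portrait* are co-arguments of the matrix verb, with nothing but a clause-internal boundary between them.
Ordinary QR to a clause-peripheral position gives the wide-scope LF for the lower DP.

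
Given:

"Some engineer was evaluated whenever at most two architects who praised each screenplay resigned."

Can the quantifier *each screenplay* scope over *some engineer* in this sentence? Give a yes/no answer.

Structurally, *each screenplay* is inside the relative clause *who praised each screenplay*, which is itself inside the adjunct *whenever at most two architects who praised each screenplay resigned*.
Both the relative clause and the enclosing adjunct are scope islands; QR cannot cross either.
So *each screenplay* cannot raise high enough to outscope *some engineer*; only the surface ordering *some engineer* > *each screenplay* is available.
(Only the surface reading survives: one fixed engineer with respect to all the relevant screenplays.)

No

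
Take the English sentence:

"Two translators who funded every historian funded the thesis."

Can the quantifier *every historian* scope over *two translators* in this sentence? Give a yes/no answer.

No

*every historian* is embedded in the relative clause *who funded every historian*.
A relative clause is a scope island — quantifier raising cannot cross its boundary.
Hence only narrow scope for *every historian* (under *two translators*) survives.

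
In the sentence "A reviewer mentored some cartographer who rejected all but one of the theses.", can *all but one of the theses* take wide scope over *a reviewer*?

*all but one of the theses* occurs within the relative clause *who rejected all but one of the theses* modifying *some cartographer*.
A relative clause is a scope island — quantifier raising cannot cross its boundary.
*all but one of the theses* > *a reviewer* would require crossing that boundary, which is illicit.

No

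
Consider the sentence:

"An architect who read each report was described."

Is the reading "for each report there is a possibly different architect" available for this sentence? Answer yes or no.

No

That reading corresponds to *each report* > *an architect*.
*each report* occurs within the relative clause *who read each report*.
Relative clauses block scope extraction: QR cannot target a position outside the modified NP.
So *each report* cannot raise high enough to outscope *an architect*; only the surface ordering *an architect* > *each report* is available.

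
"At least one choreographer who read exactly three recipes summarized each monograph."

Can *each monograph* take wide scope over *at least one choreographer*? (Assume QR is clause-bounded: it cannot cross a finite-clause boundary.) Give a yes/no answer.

Although the sentence contains a relative clause (*who read exactly three recipes*), *each monograph* is outside it, in the matrix VP.
Clause-internal QR can adjoin the lower DP above the subject, yielding the inverse reading.

Yes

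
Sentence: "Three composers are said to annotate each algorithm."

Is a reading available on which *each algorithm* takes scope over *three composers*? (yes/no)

Infinitival complements of raising predicates do not block QR; *each algorithm* and *three composers* are effectively clausemates.
Nothing blocks QR of the lower DP to a position above the higher one, so inverse scope is available.

Yes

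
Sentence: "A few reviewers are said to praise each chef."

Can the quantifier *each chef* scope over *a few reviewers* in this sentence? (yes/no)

The matrix predicate is a raising verb, whose infinitival complement is not a scope island — *each chef* can QR into the matrix clause.
With no island boundary between them, the object can take inverse scope over the subject via ordinary QR within the clause.

Yes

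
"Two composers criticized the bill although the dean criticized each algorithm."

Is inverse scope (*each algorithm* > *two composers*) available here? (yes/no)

No

*each algorithm* is embedded in the adjunct clause *although the dean criticized each algorithm*.
Scope out of an adjunct clause is unavailable: QR respects the adjunct-island constraint.
*each algorithm* is confined to the island and cannot take scope over *two composers*.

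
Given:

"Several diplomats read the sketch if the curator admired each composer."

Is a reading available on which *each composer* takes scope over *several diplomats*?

Structurally, *each composer* is inside the adjunct clause *if the curator admired each composer*.
Since the clause is an adjunct (not a complement), the Adjunct Condition blocks QR across its edge.
So the wide-scope reading for *each composer* is blocked.

No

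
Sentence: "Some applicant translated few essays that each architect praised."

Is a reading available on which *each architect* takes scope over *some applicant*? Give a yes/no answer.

*each architect* sits inside the relative clause *that each architect praised* modifying *few essays*.
Quantifiers inside a relative clause are trapped there; the RC boundary blocks QR.
The inverse ordering *each architect* > *some applicant* is therefore underivable.
(Only the surface reading survives: one fixed applicant with respect to all the relevant architects.)

No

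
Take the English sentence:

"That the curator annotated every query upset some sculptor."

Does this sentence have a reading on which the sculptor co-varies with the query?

No

The described interpretation is the *every query* > *some sculptor* scoping.
The target quantifier *every query* is part of the sentential subject *that the curator annotated every query*.
The Sentential Subject Constraint rules out raising the quantifier out of the that-clause subject.
So *every query* cannot raise to a position above *some sculptor*.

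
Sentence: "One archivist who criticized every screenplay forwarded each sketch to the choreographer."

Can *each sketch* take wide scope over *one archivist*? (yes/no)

*each sketch* is a matrix argument; only *one archivist* is modified by the relative clause *who criticized every screenplay*, so the RC island is irrelevant to the target quantifier.
With no island boundary between them, the object can take inverse scope over the subject via ordinary QR within the clause.

Yes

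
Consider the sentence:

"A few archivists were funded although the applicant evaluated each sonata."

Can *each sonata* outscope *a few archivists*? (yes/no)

Structurally, *each sonata* is inside the adjunct clause *although the applicant evaluated each sonata*.
The adjunct-island constraint bars QR out of an adverbial clause.
Hence only narrow scope for *each sonata* (under *a few archivists*) survives.

No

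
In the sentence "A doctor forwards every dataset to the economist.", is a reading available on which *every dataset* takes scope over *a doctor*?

Yes

*every dataset* is the matrix object and *a doctor* the matrix subject; the two are clausemates.
QR within a single clause is free, so the lower quantifier may take scope over the higher one.
So *every dataset* > *a doctor* is among the available readings.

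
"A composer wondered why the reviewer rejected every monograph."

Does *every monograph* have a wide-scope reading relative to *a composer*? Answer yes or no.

*every monograph* is embedded in the embedded question *why the reviewer rejected every monograph*.
Embedded questions are wh-islands: a quantifier inside an indirect question cannot QR into the matrix clause.
*every monograph* is confined to the island and cannot take scope over *a composer*.

No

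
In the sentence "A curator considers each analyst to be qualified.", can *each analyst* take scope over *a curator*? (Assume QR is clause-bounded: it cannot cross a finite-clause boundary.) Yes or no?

Yes

The ECM infinitive is scope-transparent — *each analyst* is free to raise above *a curator*.
Ordinary QR to a clause-peripheral position gives the wide-scope LF for the lower DP.
Both orderings are possible: *a curator* > *each analyst* and *each analyst* > *a curator*.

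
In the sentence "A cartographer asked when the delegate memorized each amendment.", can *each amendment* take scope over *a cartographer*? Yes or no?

The DP *each amendment* is contained in the embedded question *when the delegate memorized each amendment*.
An indirect question is a wh-island; the filled [Spec,CP] blocks QR across the CP edge.
Hence only narrow scope for *each amendment* (under *a cartographer*) survives.
(Only the surface reading survives: one fixed cartographer with respect to all the relevant amendments.)

No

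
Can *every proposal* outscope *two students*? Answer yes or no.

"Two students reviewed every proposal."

Yes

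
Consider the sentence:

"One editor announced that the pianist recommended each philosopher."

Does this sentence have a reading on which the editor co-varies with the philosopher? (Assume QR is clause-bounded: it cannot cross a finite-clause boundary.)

That reading corresponds to *each philosopher* > *one editor*.
*each philosopher* sits inside the finite complement clause *that the pianist recommended each philosopher*.
QR is clause-bounded, so the finite complement is a scope island for the embedded quantifier.
There is no licit LF on which *each philosopher* c-commands *one editor*.

No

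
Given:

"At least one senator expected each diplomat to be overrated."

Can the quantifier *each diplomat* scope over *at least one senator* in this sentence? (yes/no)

*each diplomat* is the subject of an ECM infinitive — the infinitival complement of an ECM verb is not a scope island, so *each diplomat* can raise into the matrix clause.
QR within a single clause is free, so the lower quantifier may take scope over the higher one.

Yes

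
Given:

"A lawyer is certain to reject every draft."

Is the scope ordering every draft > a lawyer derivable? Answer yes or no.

Yes

Infinitival complements of raising predicates do not block QR; *every draft* and *a lawyer* are effectively clausemates.
Since no island is crossed, the inverse ordering is licensed alongside surface scope.
Both orderings are possible: *a lawyer* > *every draft* and *every draft* > *a lawyer*.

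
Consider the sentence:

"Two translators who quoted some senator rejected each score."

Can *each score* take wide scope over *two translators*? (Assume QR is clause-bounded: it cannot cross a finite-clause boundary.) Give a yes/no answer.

Yes

*each score* is a matrix argument; only *two translators* is modified by the relative clause *who quoted some senator*, so the RC island is irrelevant to the target quantifier.
No island intervenes, so both surface and inverse scope are derivable.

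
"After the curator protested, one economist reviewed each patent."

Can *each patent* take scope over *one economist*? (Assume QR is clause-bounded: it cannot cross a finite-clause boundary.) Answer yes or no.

The adjunct clause does not contain *each patent*, which is the matrix object.
QR within a single clause is free, so the lower quantifier may take scope over the higher one.

Yes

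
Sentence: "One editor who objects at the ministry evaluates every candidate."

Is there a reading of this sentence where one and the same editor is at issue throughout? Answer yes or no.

Yes

The described interpretation is the *one editor* > *every candidate* scoping.
That is the surface-scope ordering, which is always one of the available readings — island constraints only ever restrict inverse scope.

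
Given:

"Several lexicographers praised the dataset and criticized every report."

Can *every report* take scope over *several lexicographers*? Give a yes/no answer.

*every report* sits inside one conjunct of the coordinate structure (*criticized every report*).
Coordinate structures are islands for non-across-the-board movement, QR included.
The inverse ordering *every report* > *several lexicographers* is therefore underivable.

No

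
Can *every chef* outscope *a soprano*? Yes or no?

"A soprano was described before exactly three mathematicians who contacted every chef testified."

No

*every chef* sits inside the relative clause *who contacted every chef*, which is itself inside the adjunct *before exactly three mathematicians who contacted every chef testified*.
The quantifier would have to escape first the RC and then the adjunct — two independent island violations.
So *every chef* cannot raise to a position above *a soprano*.
(Only the surface reading survives: one fixed soprano with respect to all the relevant chefs.)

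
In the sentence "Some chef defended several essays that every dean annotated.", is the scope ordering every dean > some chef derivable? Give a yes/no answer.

No

The target quantifier *every dean* is part of the relative clause *that every dean annotated* modifying *several essays*.
The relative clause forms an island for QR, so the quantifier is confined to the head noun's restrictor.
Hence only narrow scope for *every dean* (under *some chef*) survives.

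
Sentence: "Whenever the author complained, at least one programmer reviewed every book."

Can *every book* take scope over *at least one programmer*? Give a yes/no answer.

Yes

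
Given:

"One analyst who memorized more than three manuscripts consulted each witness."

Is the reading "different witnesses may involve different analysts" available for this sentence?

Yes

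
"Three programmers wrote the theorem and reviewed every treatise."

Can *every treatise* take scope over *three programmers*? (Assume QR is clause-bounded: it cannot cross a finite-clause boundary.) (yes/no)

*every treatise* is embedded in one conjunct of the coordinate structure (*reviewed every treatise*).
QR out of a conjunct would have to apply non-ATB, which the CSC forbids.
So the wide-scope reading for *every treatise* is blocked.

No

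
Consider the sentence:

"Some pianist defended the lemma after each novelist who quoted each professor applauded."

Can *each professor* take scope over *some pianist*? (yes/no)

The DP *each professor* is contained in the relative clause *who quoted each professor*, which is itself inside the adjunct *after each novelist who quoted each professor applauded*.
The quantifier would have to escape first the RC and then the adjunct — two independent island violations.
There is no licit LF on which *each professor* c-commands *some pianist*.
(Only the surface reading survives: one fixed pianist with respect to all the relevant professors.)

No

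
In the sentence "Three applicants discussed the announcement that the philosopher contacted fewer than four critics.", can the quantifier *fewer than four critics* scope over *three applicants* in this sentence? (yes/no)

The target quantifier *fewer than four critics* is part of the complex NP *the announcement that the philosopher contacted fewer than four critics*.
A that-clause complement to a noun is an island; QR cannot cross the NP boundary.
So *fewer than four critics* cannot raise high enough to outscope *three applicants*; only the surface ordering *three applicants* > *fewer than four critics* is available.

No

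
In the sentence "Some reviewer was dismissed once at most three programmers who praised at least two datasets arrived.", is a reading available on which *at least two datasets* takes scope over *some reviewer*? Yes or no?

No

The DP *at least two datasets* is contained in the relative clause *who praised at least two datasets*, which is itself inside the adjunct *once at most three programmers who praised at least two datasets arrived*.
The quantifier would have to escape first the RC and then the adjunct — two independent island violations.
The inverse ordering *at least two datasets* > *some reviewer* is therefore underivable.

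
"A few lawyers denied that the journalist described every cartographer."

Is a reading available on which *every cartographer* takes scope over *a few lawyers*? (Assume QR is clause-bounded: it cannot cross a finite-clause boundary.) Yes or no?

The target quantifier *every cartographer* is part of the finite complement clause *that the journalist described every cartographer*.
Finite CP is the ceiling for QR here, by assumption.
*every cartographer* is confined to the island and cannot take scope over *a few lawyers*.

No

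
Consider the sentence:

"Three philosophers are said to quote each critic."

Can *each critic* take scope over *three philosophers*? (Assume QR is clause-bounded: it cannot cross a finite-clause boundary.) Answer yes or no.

Yes

*each critic* is the object of the infinitival complement of a raising predicate; raising infinitives are transparent for QR, so the two DPs are in effect clausemates.
QR within a single clause is free, so the lower quantifier may take scope over the higher one.
Both orderings are possible: *three philosophers* > *each critic* and *each critic* > *three philosophers*.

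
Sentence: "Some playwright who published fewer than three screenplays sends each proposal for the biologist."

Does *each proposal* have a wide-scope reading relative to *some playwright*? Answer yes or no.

Although the sentence contains a relative clause (*who published fewer than three screenplays*), *each proposal* is outside it, in the matrix VP.
No island intervenes, so both surface and inverse scope are derivable.

Yes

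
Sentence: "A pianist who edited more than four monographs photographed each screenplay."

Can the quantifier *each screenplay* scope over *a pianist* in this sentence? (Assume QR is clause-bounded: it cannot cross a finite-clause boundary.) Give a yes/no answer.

Yes

The relative clause *who edited more than four monographs* modifies *a pianist*, but *each screenplay* is not inside that relative clause — it is an argument of the matrix verb.
QR within a single clause is free, so the lower quantifier may take scope over the higher one.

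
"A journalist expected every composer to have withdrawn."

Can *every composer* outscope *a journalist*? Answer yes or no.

Yes

This is an ECM construction: *every composer* is the infinitival subject, Case-marked by the matrix verb, and the infinitive is transparent for QR.
Clause-internal QR can adjoin the lower DP above the subject, yielding the inverse reading.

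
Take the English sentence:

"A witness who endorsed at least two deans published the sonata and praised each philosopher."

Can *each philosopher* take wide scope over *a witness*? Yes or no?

Structurally, *each philosopher* is inside one conjunct of the coordinate structure (*praised each philosopher*).
Coordinate structures are islands for non-across-the-board movement, QR included.
So *each philosopher* cannot raise to a position above *a witness*.

No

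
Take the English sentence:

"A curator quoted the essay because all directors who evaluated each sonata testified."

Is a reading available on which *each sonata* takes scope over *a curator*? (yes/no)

The DP *each sonata* is contained in the relative clause *who evaluated each sonata*, which is itself inside the adjunct *because all directors who evaluated each sonata testified*.
Nested islands: the RC island is itself inside an adjunct island, so wide scope is doubly excluded.
There is no licit LF on which *each sonata* c-commands *a curator*.

No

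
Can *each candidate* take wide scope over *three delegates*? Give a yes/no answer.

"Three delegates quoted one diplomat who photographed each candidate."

*each candidate* sits inside the relative clause *who photographed each candidate* modifying *one diplomat*.
A relative clause is a scope island — quantifier raising cannot cross its boundary.
Hence only narrow scope for *each candidate* (under *three delegates*) survives.

No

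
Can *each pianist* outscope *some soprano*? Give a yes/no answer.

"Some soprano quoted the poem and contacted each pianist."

*each pianist* occurs within one conjunct of the coordinate structure (*contacted each pianist*).
A quantifier cannot raise out of one conjunct of a coordination across the whole coordinate structure — the CSC applies to QR.
The inverse ordering *each pianist* > *some soprano* is therefore underivable.

No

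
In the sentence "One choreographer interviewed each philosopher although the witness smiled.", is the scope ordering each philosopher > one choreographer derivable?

Yes

The adjunct clause does not contain *each philosopher*, which is the matrix object.
No island intervenes, so both surface and inverse scope are derivable.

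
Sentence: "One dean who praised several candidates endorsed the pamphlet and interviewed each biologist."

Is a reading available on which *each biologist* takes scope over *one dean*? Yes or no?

No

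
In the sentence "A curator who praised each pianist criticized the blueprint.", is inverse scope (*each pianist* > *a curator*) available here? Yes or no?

No

The target quantifier *each pianist* is part of the relative clause *who praised each pianist*.
A relative clause is a scope island — quantifier raising cannot cross its boundary.
So *each pianist* cannot raise to a position above *a curator*.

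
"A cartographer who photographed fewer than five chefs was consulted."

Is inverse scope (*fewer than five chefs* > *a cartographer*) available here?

No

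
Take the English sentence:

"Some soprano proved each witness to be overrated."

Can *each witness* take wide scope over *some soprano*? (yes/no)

This is an ECM construction: *each witness* is the infinitival subject, Case-marked by the matrix verb, and the infinitive is transparent for QR.
Ordinary QR to a clause-peripheral position gives the wide-scope LF for the lower DP.
Both orderings are possible: *some soprano* > *each witness* and *each witness* > *some soprano*.

Yes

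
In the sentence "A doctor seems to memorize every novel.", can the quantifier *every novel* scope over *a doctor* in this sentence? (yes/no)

*every novel* is the object of the infinitival complement of a raising predicate; raising infinitives are transparent for QR, so the two DPs are in effect clausemates.
Clause-internal QR can adjoin the lower DP above the subject, yielding the inverse reading.

Yes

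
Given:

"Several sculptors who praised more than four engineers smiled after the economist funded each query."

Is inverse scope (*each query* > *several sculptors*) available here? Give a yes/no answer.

No

*each query* sits inside the adjunct clause *after the economist funded each query*.
Adjuncts are opaque for quantifier raising; a quantifier in an adjunct stays inside it.
So *each query* cannot raise high enough to outscope *several sculptors*; only the surface ordering *several sculptors* > *each query* is available.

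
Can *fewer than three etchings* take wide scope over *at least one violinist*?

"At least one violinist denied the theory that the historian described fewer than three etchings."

*fewer than three etchings* is embedded in the complex NP *the theory that the historian described fewer than three etchings*.
Noun-complement clauses are scope islands (the Complex NP Constraint): a quantifier inside one cannot scope into the matrix.
So *fewer than three etchings* cannot raise to a position above *at least one violinist*.

No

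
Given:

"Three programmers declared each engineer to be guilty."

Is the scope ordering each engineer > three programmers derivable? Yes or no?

*each engineer* is an ECM subject; ECM complements are not islands, and the embedded quantifier may take matrix scope.
Nothing blocks QR of the lower DP to a position above the higher one, so inverse scope is available.

Yes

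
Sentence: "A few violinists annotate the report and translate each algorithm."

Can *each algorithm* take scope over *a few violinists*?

*each algorithm* is embedded in one conjunct of the coordinate structure (*translate each algorithm*).
The Coordinate Structure Constraint blocks movement (including QR) out of a single conjunct.
*each algorithm* > *a few violinists* would require crossing that boundary, which is illicit.

No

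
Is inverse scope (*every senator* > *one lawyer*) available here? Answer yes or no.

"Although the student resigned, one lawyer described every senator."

Although there is an adjunct clause, *every senator* is in the main clause, not inside the adjunct.
With no island boundary between them, the object can take inverse scope over the subject via ordinary QR within the clause.
The sentence is scopally ambiguous between *one lawyer* > *every senator* and *every senator* > *one lawyer*.

Yes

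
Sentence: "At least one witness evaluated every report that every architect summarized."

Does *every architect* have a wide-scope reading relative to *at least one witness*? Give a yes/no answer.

No

The target quantifier *every architect* is part of the relative clause *that every architect summarized* modifying *every report*.
Relative clauses are scope islands: a quantifier cannot QR out of a relative clause to take scope in the matrix clause.
So *every architect* cannot raise to a position above *at least one witness*.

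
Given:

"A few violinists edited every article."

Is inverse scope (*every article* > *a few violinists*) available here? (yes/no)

*every article* is the matrix object and *a few violinists* the matrix subject; the two are clausemates.
Clause-internal QR can adjoin the lower DP above the subject, yielding the inverse reading.

Yes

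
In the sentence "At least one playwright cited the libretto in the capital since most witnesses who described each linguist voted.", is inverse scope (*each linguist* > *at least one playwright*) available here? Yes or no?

*each linguist* occurs within the relative clause *who described each linguist*, which is itself inside the adjunct *since most witnesses who described each linguist voted*.
Both the relative clause and the enclosing adjunct are scope islands; QR cannot cross either.
So *each linguist* cannot raise high enough to outscope *at least one playwright*; only the surface ordering *at least one playwright* > *each linguist* is available.

No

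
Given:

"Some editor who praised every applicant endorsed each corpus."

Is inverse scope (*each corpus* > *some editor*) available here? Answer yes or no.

Although the sentence contains a relative clause (*who praised every applicant*), *each corpus* is outside it, in the matrix VP.
With no island boundary between them, the object can take inverse scope over the subject via ordinary QR within the clause.
So *each corpus* > *some editor* is among the available readings.

Yes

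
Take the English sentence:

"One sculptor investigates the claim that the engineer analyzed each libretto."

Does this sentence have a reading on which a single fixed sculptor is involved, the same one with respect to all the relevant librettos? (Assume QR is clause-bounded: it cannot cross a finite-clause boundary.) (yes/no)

That reading corresponds to *one sculptor* > *each libretto*.
That is the surface-scope ordering, which is always one of the available readings — island constraints only ever restrict inverse scope.

Yes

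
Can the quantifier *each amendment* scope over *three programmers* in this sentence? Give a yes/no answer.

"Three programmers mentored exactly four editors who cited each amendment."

*each amendment* sits inside the relative clause *who cited each amendment* modifying *exactly four editors*.
Relative clauses block scope extraction: QR cannot target a position outside the modified NP.
So the wide-scope reading for *each amendment* is blocked.

No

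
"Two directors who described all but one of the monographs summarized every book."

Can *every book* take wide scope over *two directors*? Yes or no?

The relative clause *who described all but one of the monographs* modifies *two directors*, but *every book* is not inside that relative clause — it is an argument of the matrix verb.
QR within a single clause is free, so the lower quantifier may take scope over the higher one.

Yes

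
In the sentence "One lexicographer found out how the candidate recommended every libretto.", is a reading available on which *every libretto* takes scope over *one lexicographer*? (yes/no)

*every libretto* sits inside the embedded question *how the candidate recommended every libretto*.
An indirect question is a wh-island; the filled [Spec,CP] blocks QR across the CP edge.
So *every libretto* cannot raise high enough to outscope *one lexicographer*; only the surface ordering *one lexicographer* > *every libretto* is available.

No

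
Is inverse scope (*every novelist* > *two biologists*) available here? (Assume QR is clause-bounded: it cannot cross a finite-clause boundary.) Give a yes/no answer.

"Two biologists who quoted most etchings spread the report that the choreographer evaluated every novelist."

No

*every novelist* occurs within the complex NP *the report that the choreographer evaluated every novelist*.
A that-clause complement to a noun is an island; QR cannot cross the NP boundary.
There is no licit LF on which *every novelist* c-commands *two biologists*.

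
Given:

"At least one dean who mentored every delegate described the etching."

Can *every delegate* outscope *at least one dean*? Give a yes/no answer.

No

Structurally, *every delegate* is inside the relative clause *who mentored every delegate*.
Quantifiers inside a relative clause are trapped there; the RC boundary blocks QR.
So *every delegate* cannot raise high enough to outscope *at least one dean*; only the surface ordering *at least one dean* > *every delegate* is available.
(Only the surface reading survives: one fixed dean with respect to all the relevant delegates.)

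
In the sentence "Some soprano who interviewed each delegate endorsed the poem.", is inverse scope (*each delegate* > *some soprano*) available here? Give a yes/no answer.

The target quantifier *each delegate* is part of the relative clause *who interviewed each delegate*.
QR out of a relative clause is ruled out by the relative-clause island constraint.
So the wide-scope reading for *each delegate* is blocked.
(Only the surface reading survives: one fixed soprano with respect to all the relevant delegates.)

No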